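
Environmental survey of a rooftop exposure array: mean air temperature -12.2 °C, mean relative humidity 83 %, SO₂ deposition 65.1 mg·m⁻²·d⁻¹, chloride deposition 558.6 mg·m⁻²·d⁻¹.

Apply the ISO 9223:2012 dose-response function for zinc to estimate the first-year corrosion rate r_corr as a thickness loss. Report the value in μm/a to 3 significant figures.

r_corr = 2.03 μm/a

zinc: f(T) = +0.038·(T−10) [T≤10 °C] = -0.8436
  sulphur-dioxide contribution → 1.586 μm/a
  chloride contribution → 0.4435 μm/a
  ⇒ r_corr(zinc) = 2.03 μm/a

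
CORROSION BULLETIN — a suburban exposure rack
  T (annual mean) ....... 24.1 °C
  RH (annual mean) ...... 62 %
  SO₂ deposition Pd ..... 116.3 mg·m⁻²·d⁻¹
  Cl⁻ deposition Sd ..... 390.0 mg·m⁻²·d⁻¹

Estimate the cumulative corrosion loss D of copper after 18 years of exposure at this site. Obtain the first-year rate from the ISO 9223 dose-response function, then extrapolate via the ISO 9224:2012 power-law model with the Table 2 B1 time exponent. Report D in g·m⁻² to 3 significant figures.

D(18) = 110 g·m⁻²

copper: T>10 °C ⇒ hinge -0.080·(24.1−10) = -1.1280
  SO₂ term: 0.0053·116.3^0.26·exp(0.059·62-1.1280) = 0.2291
  Sd branch = 0.01025·Sd^0.27·e^(0.036·RH+0.049·T) = 1.558 μm/a
  sum: 0.2291 + 1.558 → r_corr = 1.787 μm/a
ISO 9224: D(t) = r_corr · t^b with b = 0.667 (copper, B1)
  D(18) = 1.787 × 18^0.667 = 1.787 × 6.875 = 12.29 μm
  Mass loss = 12.29 μm × 8.96 g/cm³ = 110.1 g·m⁻²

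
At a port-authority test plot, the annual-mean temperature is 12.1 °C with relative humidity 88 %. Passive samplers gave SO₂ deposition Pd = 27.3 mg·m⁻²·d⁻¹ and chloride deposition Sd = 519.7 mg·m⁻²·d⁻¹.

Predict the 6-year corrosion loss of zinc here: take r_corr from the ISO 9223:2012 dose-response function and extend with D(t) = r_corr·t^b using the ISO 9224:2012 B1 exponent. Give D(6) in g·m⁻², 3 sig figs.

D(6) = 191 g·m⁻²

zinc: temperature factor f = -0.071·(2.1) = -0.1491
  SO₂ term: 0.0129·27.3^0.44·exp(0.046·88-0.1491) = 2.728
  Cl⁻ term: 0.0175·519.7^0.57·exp(0.008·88+0.085·12.1) = 3.495
  r_corr = 2.728 + 3.495 = 6.222 μm/a
Long-term exponent b (ISO 9224 Table 2, B1) = 0.813
  D(6) = 6.222 × 6^0.813 = 6.222 × 4.292 = 26.71 μm
  Mass loss = 26.71 μm × 7.14 g/cm³ = 190.7 g·m⁻²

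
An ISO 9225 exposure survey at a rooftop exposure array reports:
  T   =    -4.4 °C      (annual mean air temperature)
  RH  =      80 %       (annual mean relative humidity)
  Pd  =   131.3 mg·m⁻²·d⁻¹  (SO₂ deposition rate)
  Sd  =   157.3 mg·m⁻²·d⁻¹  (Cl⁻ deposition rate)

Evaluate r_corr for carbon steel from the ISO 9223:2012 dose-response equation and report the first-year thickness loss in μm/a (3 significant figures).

r_corr = 40.4 μm/a

carbon steel: T≤10 °C ⇒ hinge +0.150·(-4.4−10) = -2.1600
  Pd branch = 1.77·Pd^0.52·e^(0.02·RH+f) = 12.77 μm/a
  Sd branch = 0.102·Sd^0.62·e^(0.033·RH+0.04·T) = 27.59 μm/a
  sum: 12.77 + 27.59 → r_corr = 40.36 μm/a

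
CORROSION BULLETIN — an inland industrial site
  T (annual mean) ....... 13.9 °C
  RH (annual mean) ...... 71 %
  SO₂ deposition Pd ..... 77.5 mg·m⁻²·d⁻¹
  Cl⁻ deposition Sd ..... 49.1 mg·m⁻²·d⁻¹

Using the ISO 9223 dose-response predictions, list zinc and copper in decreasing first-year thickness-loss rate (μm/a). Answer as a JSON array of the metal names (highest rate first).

["zinc", "copper"]

zinc: temperature factor f = -0.071·(3.9) = -0.2769
  SO₂ term: 0.0129·77.5^0.44·exp(0.046·71-0.2769) = 1.738
  Sd branch = 0.0175·Sd^0.57·e^(0.008·RH+0.085·T) = 0.9263 μm/a
  r_corr = 1.738 + 0.9263 = 2.664 μm/a
copper: temperature factor f = -0.080·(3.9) = -0.3120
  SO₂ term: 0.0053·77.5^0.26·exp(0.059·71-0.3120) = 0.793
  Sd branch = 0.01025·Sd^0.27·e^(0.036·RH+0.049·T) = 0.7467 μm/a
  r_corr = 0.793 + 0.7467 = 1.54 μm/a
Ordering by μm/a: zinc (2.66) > copper (1.54)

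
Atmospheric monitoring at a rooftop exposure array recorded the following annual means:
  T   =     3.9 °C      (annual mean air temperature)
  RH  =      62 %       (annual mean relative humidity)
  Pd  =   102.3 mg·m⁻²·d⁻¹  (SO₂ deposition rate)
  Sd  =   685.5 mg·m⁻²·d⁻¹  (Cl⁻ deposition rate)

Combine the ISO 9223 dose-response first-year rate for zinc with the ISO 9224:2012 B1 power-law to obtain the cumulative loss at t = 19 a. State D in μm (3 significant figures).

zinc: f(T) = +0.038·(T−10) [T≤10 °C] = -0.2318
  Pd branch = 0.0129·Pd^0.44·e^(0.046·RH+f) = 1.358 μm/a
  Sd branch = 0.0175·Sd^0.57·e^(0.008·RH+0.085·T) = 1.656 μm/a
  r_corr = 1.358 + 1.656 = 3.013 μm/a
Long-term exponent b (ISO 9224 Table 2, B1) = 0.813
  D(19) = 3.013 × 19^0.813 = 3.013 × 10.96 = 33.01 μm

D(19) = 33.0 μm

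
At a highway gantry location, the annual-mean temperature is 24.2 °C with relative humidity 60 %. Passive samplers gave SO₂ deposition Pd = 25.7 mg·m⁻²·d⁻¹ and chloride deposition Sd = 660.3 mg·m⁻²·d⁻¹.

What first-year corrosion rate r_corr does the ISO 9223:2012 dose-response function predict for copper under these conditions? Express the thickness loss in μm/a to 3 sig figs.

r_corr = 1.82 μm/a

copper: temperature factor f = -0.080·(14.2) = -1.1360
  Pd branch = 0.0053·Pd^0.26·e^(0.059·RH+f) = 0.1364 μm/a
  Cl⁻ term: 0.01025·660.3^0.27·exp(0.036·60+0.049·24.2) = 1.679
  sum: 0.1364 + 1.679 → r_corr = 1.816 μm/a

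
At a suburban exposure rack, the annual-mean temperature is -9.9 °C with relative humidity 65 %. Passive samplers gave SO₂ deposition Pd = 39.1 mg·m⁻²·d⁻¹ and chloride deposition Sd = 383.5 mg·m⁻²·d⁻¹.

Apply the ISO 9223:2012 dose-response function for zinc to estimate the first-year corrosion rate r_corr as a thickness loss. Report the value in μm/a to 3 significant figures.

r_corr = 0.981 μm/a

zinc: f(T) = +0.038·(T−10) [T≤10 °C] = -0.7562
  Pd branch = 0.0129·Pd^0.44·e^(0.046·RH+f) = 0.6043 μm/a
  Sd branch = 0.0175·Sd^0.57·e^(0.008·RH+0.085·T) = 0.3768 μm/a
  r_corr = 0.6043 + 0.3768 = 0.9812 μm/a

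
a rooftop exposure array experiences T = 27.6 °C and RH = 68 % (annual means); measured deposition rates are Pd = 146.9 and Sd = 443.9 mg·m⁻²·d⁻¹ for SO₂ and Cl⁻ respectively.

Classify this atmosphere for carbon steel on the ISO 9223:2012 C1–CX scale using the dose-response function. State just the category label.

carbon steel: T>10 °C ⇒ hinge -0.054·(27.6−10) = -0.9504
  Pd branch = 1.77·Pd^0.52·e^(0.02·RH+f) = 35.7 μm/a
  Cl⁻ term: 0.102·443.9^0.62·exp(0.033·68+0.04·27.6) = 127
  sum: 35.7 + 127 → r_corr = 162.7 μm/a
ISO 9223 Table 2 (carbon steel): 80 < 163 ≤ 200 μm/a ⇒ C5

C5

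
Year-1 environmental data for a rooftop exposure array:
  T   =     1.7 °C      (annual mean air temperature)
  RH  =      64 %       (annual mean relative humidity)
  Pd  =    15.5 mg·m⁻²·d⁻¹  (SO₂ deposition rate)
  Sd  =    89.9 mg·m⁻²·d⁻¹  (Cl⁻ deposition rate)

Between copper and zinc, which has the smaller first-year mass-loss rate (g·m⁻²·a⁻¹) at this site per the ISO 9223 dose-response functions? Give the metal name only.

copper: T≤10 °C ⇒ hinge +0.126·(1.7−10) = -1.0458
  sulphur-dioxide contribution → 0.1658 μm/a
  chloride contribution → 0.3759 μm/a
  ⇒ r_corr(copper) = 0.5416 μm/a
  mass loss = 0.5416 μm/a × 8.96 g/cm³ = 4.853 g·m⁻²·a⁻¹
zinc: f(T) = +0.038·(T−10) [T≤10 °C] = -0.3154
  sulphur-dioxide contribution → 0.5969 μm/a
  chloride contribution → 0.4383 μm/a
  ⇒ r_corr(zinc) = 1.035 μm/a
  mass loss = 1.035 μm/a × 7.14 g/cm³ = 7.392 g·m⁻²·a⁻¹
Ordering by g·m⁻²·a⁻¹: zinc (7.39) > copper (4.85)

copper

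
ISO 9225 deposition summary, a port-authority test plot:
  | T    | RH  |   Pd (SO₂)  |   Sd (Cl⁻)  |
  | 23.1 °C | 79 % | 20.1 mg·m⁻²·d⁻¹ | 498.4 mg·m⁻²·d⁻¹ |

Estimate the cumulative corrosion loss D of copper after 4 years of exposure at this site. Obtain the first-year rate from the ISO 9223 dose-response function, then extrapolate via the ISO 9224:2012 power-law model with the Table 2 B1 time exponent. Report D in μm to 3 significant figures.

D(4) = 8.45 μm

copper: temperature factor f = -0.080·(13.1) = -1.0480
  SO₂ term: 0.0053·20.1^0.26·exp(0.059·79-1.0480) = 0.4288
  Sd branch = 0.01025·Sd^0.27·e^(0.036·RH+0.049·T) = 2.923 μm/a
  sum: 0.4288 + 2.923 → r_corr = 3.351 μm/a
Long-term exponent b (ISO 9224 Table 2, B1) = 0.667
  D(4) = 3.351 × 4^0.667 = 3.351 × 2.521 = 8.449 μm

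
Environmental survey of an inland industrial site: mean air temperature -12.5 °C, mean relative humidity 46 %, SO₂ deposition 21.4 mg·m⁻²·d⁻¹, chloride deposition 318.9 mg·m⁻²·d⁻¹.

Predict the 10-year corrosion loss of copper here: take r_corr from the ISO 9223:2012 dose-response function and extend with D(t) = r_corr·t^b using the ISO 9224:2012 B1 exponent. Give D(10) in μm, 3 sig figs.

D(10) = 0.689 μm

copper: temperature factor f = +0.126·(-22.5) = -2.8350
  Pd branch = 0.0053·Pd^0.26·e^(0.059·RH+f) = 0.01041 μm/a
  Sd branch = 0.01025·Sd^0.27·e^(0.036·RH+0.049·T) = 0.138 μm/a
  sum: 0.01041 + 0.138 → r_corr = 0.1484 μm/a
ISO 9224: D(t) = r_corr · t^b with b = 0.667 (copper, B1)
  D(10) = 0.1484 × 10^0.667 = 0.1484 × 4.645 = 0.6894 μm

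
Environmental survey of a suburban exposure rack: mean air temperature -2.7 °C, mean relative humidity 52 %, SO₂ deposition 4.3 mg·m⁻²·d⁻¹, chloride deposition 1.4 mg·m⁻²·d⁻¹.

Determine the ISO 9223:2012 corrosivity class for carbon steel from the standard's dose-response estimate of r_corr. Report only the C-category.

C2

carbon steel: T≤10 °C ⇒ hinge +0.150·(-2.7−10) = -1.9050
  sulphur-dioxide contribution → 1.591 μm/a
  chloride contribution → 0.6274 μm/a
  ⇒ r_corr(carbon steel) = 2.219 μm/a
2.22 μm/a falls in (1.3, 25] for carbon steel → category C2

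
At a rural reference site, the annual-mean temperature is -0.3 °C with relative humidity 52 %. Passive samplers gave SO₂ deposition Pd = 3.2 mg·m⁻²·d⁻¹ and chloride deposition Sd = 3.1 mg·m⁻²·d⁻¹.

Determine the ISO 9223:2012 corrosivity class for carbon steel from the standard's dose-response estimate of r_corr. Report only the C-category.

carbon steel: temperature factor f = +0.150·(-10.3) = -1.5450
  Pd branch = 1.77·Pd^0.52·e^(0.02·RH+f) = 1.956 μm/a
  Cl⁻ term: 0.102·3.1^0.62·exp(0.033·52+0.04·-0.3) = 1.131
  sum: 1.956 + 1.131 → r_corr = 3.086 μm/a
3.09 μm/a falls in (1.3, 25] for carbon steel → category C2

C2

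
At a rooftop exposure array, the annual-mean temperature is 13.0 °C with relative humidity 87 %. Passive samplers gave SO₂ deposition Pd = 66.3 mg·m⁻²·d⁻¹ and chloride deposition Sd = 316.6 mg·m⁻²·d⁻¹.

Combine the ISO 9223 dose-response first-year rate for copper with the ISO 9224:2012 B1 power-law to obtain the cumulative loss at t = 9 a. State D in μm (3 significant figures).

D(9) = 18.2 μm

copper: T>10 °C ⇒ hinge -0.080·(13.0−10) = -0.2400
  sulphur-dioxide contribution → 2.103 μm/a
  chloride contribution → 2.102 μm/a
  ⇒ r_corr(copper) = 4.206 μm/a
Power-law: D(9) = r_corr · 9^0.667
  D(9) = 4.206 × 9^0.667 = 4.206 × 4.33 = 18.21 μm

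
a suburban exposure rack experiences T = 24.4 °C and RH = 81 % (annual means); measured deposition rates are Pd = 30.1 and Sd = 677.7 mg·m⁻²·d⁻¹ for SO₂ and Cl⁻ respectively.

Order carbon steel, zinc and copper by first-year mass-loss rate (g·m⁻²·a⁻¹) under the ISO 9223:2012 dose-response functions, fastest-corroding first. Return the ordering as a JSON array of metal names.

["carbon steel", "zinc", "copper"]

carbon steel: T>10 °C ⇒ hinge -0.054·(24.4−10) = -0.7776
  Pd branch = 1.77·Pd^0.52·e^(0.02·RH+f) = 24.14 μm/a
  Cl⁻ term: 0.102·677.7^0.62·exp(0.033·81+0.04·24.4) = 223.1
  sum: 24.14 + 223.1 → r_corr = 247.3 μm/a
  mass loss = 247.3 μm/a × 7.85 g/cm³ = 1941 g·m⁻²·a⁻¹
zinc: f(T) = -0.071·(T−10) [T>10 °C] = -1.0224
  SO₂ term: 0.0129·30.1^0.44·exp(0.046·81-1.0224) = 0.8616
  Cl⁻ term: 0.0175·677.7^0.57·exp(0.008·81+0.085·24.4) = 10.94
  r_corr = 0.8616 + 10.94 = 11.8 μm/a
  mass loss = 11.8 μm/a × 7.14 g/cm³ = 84.24 g·m⁻²·a⁻¹
copper: temperature factor f = -0.080·(14.4) = -1.1520
  SO₂ term: 0.0053·30.1^0.26·exp(0.059·81-1.1520) = 0.4829
  Sd branch = 0.01025·Sd^0.27·e^(0.036·RH+0.049·T) = 3.637 μm/a
  r_corr = 0.4829 + 3.637 = 4.12 μm/a
  mass loss = 4.12 μm/a × 8.96 g/cm³ = 36.92 g·m⁻²·a⁻¹
Ordering by g·m⁻²·a⁻¹: carbon steel (1940) > zinc (84.2) > copper (36.9)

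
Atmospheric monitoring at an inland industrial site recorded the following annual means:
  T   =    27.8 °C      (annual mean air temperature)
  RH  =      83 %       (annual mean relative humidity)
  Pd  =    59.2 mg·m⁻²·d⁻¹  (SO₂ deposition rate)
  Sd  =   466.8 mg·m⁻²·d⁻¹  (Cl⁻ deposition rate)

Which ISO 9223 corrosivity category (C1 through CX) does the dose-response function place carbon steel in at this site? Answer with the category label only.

CX

carbon steel: T>10 °C ⇒ hinge -0.054·(27.8−10) = -0.9612
  SO₂ term: 1.77·59.2^0.52·exp(0.02·83-0.9612) = 29.72
  Cl⁻ term: 0.102·466.8^0.62·exp(0.033·83+0.04·27.8) = 216.7
  sum: 29.72 + 216.7 → r_corr = 246.5 μm/a
Category bounds: 200…700 μm/a bracket r_corr ⇒ CX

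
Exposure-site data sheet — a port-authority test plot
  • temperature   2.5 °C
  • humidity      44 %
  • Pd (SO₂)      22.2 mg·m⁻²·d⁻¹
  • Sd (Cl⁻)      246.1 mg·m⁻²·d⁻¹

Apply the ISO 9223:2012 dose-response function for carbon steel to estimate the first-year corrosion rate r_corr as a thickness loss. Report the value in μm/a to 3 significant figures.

carbon steel: T≤10 °C ⇒ hinge +0.150·(2.5−10) = -1.1250
  sulphur-dioxide contribution → 6.945 μm/a
  chloride contribution → 14.63 μm/a
  total first-year rate 21.57 μm/a

r_corr = 21.6 μm/a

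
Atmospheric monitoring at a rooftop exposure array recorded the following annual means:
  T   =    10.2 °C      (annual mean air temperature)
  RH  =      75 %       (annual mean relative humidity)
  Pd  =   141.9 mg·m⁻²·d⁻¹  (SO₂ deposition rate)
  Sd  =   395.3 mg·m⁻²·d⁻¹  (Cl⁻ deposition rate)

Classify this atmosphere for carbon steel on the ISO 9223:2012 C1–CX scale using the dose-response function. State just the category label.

C5

carbon steel: temperature factor f = -0.054·(0.2) = -0.0108
  sulphur-dioxide contribution → 103.2 μm/a
  chloride contribution → 74.26 μm/a
  total first-year rate 177.5 μm/a
Category bounds: 80…200 μm/a bracket r_corr ⇒ C5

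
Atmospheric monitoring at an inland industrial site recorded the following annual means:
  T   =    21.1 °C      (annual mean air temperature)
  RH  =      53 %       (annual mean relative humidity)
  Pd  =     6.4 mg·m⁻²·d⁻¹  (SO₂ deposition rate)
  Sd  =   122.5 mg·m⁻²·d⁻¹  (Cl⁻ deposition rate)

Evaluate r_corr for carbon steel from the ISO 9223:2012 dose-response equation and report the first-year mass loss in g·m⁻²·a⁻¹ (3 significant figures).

carbon steel: temperature factor f = -0.054·(11.1) = -0.5994
  Pd branch = 1.77·Pd^0.52·e^(0.02·RH+f) = 7.366 μm/a
  Sd branch = 0.102·Sd^0.62·e^(0.033·RH+0.04·T) = 26.88 μm/a
  r_corr = 7.366 + 26.88 = 34.24 μm/a
Convert to mass loss: 34.24 μm/a × 7.85 g/cm³ = 268.8 g·m⁻²·a⁻¹

r_corr = 269 g·m⁻²·a⁻¹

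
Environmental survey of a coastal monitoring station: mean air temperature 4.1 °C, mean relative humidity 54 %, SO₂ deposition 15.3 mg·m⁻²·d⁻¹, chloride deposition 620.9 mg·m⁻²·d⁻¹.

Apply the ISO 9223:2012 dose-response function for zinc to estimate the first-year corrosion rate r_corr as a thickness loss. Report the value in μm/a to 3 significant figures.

r_corr = 1.90 μm/a

zinc: f(T) = +0.038·(T−10) [T≤10 °C] = -0.2242
  Pd branch = 0.0129·Pd^0.44·e^(0.046·RH+f) = 0.4105 μm/a
  Cl⁻ term: 0.0175·620.9^0.57·exp(0.008·54+0.085·4.1) = 1.493
  r_corr = 0.4105 + 1.493 = 1.903 μm/a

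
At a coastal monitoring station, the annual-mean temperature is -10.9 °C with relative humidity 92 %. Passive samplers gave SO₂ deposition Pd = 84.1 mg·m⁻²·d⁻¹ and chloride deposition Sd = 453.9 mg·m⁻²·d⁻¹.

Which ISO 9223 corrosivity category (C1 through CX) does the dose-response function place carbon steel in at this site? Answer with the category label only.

C4

carbon steel: T≤10 °C ⇒ hinge +0.150·(-10.9−10) = -3.1350
  Pd branch = 1.77·Pd^0.52·e^(0.02·RH+f) = 4.858 μm/a
  Cl⁻ term: 0.102·453.9^0.62·exp(0.033·92+0.04·-10.9) = 60.97
  r_corr = 4.858 + 60.97 = 65.82 μm/a
65.8 μm/a falls in (50, 80] for carbon steel → category C4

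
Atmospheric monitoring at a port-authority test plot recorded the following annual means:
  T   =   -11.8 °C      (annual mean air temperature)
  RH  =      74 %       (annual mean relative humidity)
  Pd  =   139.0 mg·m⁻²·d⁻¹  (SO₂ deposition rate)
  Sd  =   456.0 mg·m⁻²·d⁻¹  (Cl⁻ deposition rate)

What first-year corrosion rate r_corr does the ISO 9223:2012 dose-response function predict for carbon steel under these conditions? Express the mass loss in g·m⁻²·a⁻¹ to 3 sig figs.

carbon steel: temperature factor f = +0.150·(-21.8) = -3.2700
  Pd branch = 1.77·Pd^0.52·e^(0.02·RH+f) = 3.846 μm/a
  Sd branch = 0.102·Sd^0.62·e^(0.033·RH+0.04·T) = 32.56 μm/a
  r_corr = 3.846 + 32.56 = 36.41 μm/a
Convert to mass loss: 36.41 μm/a × 7.85 g/cm³ = 285.8 g·m⁻²·a⁻¹

r_corr = 286 g·m⁻²·a⁻¹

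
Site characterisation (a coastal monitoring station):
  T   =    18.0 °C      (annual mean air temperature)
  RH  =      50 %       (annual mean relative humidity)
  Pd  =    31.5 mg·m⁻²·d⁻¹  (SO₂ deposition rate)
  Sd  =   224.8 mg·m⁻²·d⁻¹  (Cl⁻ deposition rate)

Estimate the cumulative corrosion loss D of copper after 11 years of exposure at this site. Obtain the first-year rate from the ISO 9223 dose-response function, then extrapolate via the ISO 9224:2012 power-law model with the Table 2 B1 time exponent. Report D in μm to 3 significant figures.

copper: T>10 °C ⇒ hinge -0.080·(18.0−10) = -0.6400
  sulphur-dioxide contribution → 0.1309 μm/a
  chloride contribution → 0.6464 μm/a
  total first-year rate 0.7773 μm/a
Long-term exponent b (ISO 9224 Table 2, B1) = 0.667
  D(11) = 0.7773 × 11^0.667 = 0.7773 × 4.95 = 3.848 μm

D(11) = 3.85 μm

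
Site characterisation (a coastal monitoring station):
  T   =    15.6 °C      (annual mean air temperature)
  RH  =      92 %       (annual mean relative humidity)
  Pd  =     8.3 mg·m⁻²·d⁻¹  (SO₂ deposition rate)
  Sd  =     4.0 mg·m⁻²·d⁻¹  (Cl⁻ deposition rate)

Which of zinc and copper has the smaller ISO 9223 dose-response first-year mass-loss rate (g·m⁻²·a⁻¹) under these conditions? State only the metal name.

zinc: T>10 °C ⇒ hinge -0.071·(15.6−10) = -0.3976
  Pd branch = 0.0129·Pd^0.44·e^(0.046·RH+f) = 1.514 μm/a
  Cl⁻ term: 0.0175·4.0^0.57·exp(0.008·92+0.085·15.6) = 0.3032
  sum: 1.514 + 0.3032 → r_corr = 1.818 μm/a
  mass loss = 1.818 μm/a × 7.14 g/cm³ = 12.98 g·m⁻²·a⁻¹
copper: temperature factor f = -0.080·(5.6) = -0.4480
  SO₂ term: 0.0053·8.3^0.26·exp(0.059·92-0.4480) = 1.337
  Sd branch = 0.01025·Sd^0.27·e^(0.036·RH+0.049·T) = 0.8783 μm/a
  sum: 1.337 + 0.8783 → r_corr = 2.215 μm/a
  mass loss = 2.215 μm/a × 8.96 g/cm³ = 19.85 g·m⁻²·a⁻¹
Ordering by g·m⁻²·a⁻¹: copper (19.8) > zinc (13)

zinc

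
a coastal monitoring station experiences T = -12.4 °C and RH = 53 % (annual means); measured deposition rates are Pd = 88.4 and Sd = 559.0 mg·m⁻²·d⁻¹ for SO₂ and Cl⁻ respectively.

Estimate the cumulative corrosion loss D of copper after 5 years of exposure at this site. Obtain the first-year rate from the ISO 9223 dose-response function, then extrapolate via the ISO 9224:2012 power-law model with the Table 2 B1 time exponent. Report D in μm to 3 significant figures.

D(5) = 0.675 μm

copper: T≤10 °C ⇒ hinge +0.126·(-12.4−10) = -2.8224
  SO₂ term: 0.0053·88.4^0.26·exp(0.059·53-2.8224) = 0.02305
  Cl⁻ term: 0.01025·559.0^0.27·exp(0.036·53+0.049·-12.4) = 0.2076
  sum: 0.02305 + 0.2076 → r_corr = 0.2307 μm/a
ISO 9224: D(t) = r_corr · t^b with b = 0.667 (copper, B1)
  D(5) = 0.2307 × 5^0.667 = 0.2307 × 2.926 = 0.6749 μm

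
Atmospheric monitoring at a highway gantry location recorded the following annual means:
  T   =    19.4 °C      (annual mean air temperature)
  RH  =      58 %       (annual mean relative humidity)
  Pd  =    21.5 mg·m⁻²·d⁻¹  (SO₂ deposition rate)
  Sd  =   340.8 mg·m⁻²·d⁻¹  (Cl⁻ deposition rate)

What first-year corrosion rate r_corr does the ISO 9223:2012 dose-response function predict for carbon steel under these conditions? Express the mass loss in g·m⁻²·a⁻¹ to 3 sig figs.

carbon steel: T>10 °C ⇒ hinge -0.054·(19.4−10) = -0.5076
  sulphur-dioxide contribution → 16.76 μm/a
  chloride contribution → 55.85 μm/a
  total first-year rate 72.6 μm/a
Convert to mass loss: 72.6 μm/a × 7.85 g/cm³ = 569.9 g·m⁻²·a⁻¹

r_corr = 570 g·m⁻²·a⁻¹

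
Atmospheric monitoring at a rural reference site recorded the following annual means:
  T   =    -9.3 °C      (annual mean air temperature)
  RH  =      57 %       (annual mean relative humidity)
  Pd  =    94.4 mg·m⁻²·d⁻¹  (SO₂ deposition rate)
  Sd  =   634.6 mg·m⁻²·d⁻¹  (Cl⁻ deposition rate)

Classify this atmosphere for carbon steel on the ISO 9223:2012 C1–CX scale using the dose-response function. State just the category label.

carbon steel: T≤10 °C ⇒ hinge +0.150·(-9.3−10) = -2.8950
  Pd branch = 1.77·Pd^0.52·e^(0.02·RH+f) = 3.257 μm/a
  Cl⁻ term: 0.102·634.6^0.62·exp(0.033·57+0.04·-9.3) = 25.21
  sum: 3.257 + 25.21 → r_corr = 28.46 μm/a
ISO 9223 Table 2 (carbon steel): 25 < 28.5 ≤ 50 μm/a ⇒ C3

C3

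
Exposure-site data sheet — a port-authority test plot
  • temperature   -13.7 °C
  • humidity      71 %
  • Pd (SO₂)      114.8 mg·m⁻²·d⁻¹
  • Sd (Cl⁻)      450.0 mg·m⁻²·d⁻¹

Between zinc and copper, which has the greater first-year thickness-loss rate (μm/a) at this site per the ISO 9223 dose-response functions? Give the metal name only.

zinc: f(T) = +0.038·(T−10) [T≤10 °C] = -0.9006
  sulphur-dioxide contribution → 1.107 μm/a
  chloride contribution → 0.3136 μm/a
  total first-year rate 1.421 μm/a
copper: T≤10 °C ⇒ hinge +0.126·(-13.7−10) = -2.9862
  sulphur-dioxide contribution → 0.06057 μm/a
  chloride contribution → 0.3512 μm/a
  ⇒ r_corr(copper) = 0.4118 μm/a
Ordering by μm/a: zinc (1.42) > copper (0.412)

zinc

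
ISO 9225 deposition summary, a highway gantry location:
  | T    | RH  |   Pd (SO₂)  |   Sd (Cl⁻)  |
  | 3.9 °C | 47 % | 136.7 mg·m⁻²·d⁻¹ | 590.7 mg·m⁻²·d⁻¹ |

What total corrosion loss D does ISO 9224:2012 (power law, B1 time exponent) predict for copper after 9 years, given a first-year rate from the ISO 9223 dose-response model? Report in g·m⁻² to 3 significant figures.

copper: T≤10 °C ⇒ hinge +0.126·(3.9−10) = -0.7686
  SO₂ term: 0.0053·136.7^0.26·exp(0.059·47-0.7686) = 0.1413
  Sd branch = 0.01025·Sd^0.27·e^(0.036·RH+0.049·T) = 0.3774 μm/a
  sum: 0.1413 + 0.3774 → r_corr = 0.5187 μm/a
Long-term exponent b (ISO 9224 Table 2, B1) = 0.667
  D(9) = 0.5187 × 9^0.667 = 0.5187 × 4.33 = 2.246 μm
  Mass loss = 2.246 μm × 8.96 g/cm³ = 20.12 g·m⁻²

D(9) = 20.1 g·m⁻²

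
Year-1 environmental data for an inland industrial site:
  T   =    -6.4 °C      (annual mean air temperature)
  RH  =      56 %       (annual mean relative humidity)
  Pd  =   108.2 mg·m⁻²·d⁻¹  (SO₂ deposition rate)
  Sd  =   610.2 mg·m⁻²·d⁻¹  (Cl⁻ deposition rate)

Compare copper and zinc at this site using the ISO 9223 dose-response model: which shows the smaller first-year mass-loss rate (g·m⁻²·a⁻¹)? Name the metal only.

copper

copper: f(T) = +0.126·(T−10) [T≤10 °C] = -2.0664
  SO₂ term: 0.0053·108.2^0.26·exp(0.059·56-2.0664) = 0.06175
  Cl⁻ term: 0.01025·610.2^0.27·exp(0.036·56+0.049·-6.4) = 0.3178
  r_corr = 0.06175 + 0.3178 = 0.3795 μm/a
  mass loss = 0.3795 μm/a × 8.96 g/cm³ = 3.401 g·m⁻²·a⁻¹
zinc: T≤10 °C ⇒ hinge +0.038·(-6.4−10) = -0.6232
  SO₂ term: 0.0129·108.2^0.44·exp(0.046·56-0.6232) = 0.7141
  Cl⁻ term: 0.0175·610.2^0.57·exp(0.008·56+0.085·-6.4) = 0.6153
  sum: 0.7141 + 0.6153 → r_corr = 1.329 μm/a
  mass loss = 1.329 μm/a × 7.14 g/cm³ = 9.491 g·m⁻²·a⁻¹
Ordering by g·m⁻²·a⁻¹: zinc (9.49) > copper (3.4)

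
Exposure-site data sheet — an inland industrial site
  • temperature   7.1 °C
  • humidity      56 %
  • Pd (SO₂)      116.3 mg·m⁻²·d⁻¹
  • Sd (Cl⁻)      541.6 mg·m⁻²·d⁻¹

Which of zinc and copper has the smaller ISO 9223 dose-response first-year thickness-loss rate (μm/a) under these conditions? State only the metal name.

copper

zinc: f(T) = +0.038·(T−10) [T≤10 °C] = -0.1102
  Pd branch = 0.0129·Pd^0.44·e^(0.046·RH+f) = 1.231 μm/a
  Cl⁻ term: 0.0175·541.6^0.57·exp(0.008·56+0.085·7.1) = 1.811
  r_corr = 1.231 + 1.811 = 3.042 μm/a
copper: f(T) = +0.126·(T−10) [T≤10 °C] = -0.3654
  Pd branch = 0.0053·Pd^0.26·e^(0.059·RH+f) = 0.3448 μm/a
  Sd branch = 0.01025·Sd^0.27·e^(0.036·RH+0.049·T) = 0.5963 μm/a
  sum: 0.3448 + 0.5963 → r_corr = 0.9411 μm/a
Ordering by μm/a: zinc (3.04) > copper (0.941)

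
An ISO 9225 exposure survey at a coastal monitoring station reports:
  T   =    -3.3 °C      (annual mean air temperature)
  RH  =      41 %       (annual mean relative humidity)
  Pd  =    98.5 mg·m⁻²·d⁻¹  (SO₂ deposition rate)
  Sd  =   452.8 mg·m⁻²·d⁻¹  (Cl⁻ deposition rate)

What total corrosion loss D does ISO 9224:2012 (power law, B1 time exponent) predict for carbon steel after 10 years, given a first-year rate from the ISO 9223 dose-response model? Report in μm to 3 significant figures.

D(10) = 70.9 μm

carbon steel: T≤10 °C ⇒ hinge +0.150·(-3.3−10) = -1.9950
  sulphur-dioxide contribution → 5.947 μm/a
  chloride contribution → 15.33 μm/a
  total first-year rate 21.28 μm/a
Long-term exponent b (ISO 9224 Table 2, B1) = 0.523
  D(10) = 21.28 × 10^0.523 = 21.28 × 3.334 = 70.94 μm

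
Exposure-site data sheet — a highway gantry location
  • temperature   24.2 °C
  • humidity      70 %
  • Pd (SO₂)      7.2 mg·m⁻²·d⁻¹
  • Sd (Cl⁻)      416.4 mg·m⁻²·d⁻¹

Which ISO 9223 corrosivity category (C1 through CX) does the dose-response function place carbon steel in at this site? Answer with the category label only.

carbon steel: f(T) = -0.054·(T−10) [T>10 °C] = -0.7668
  sulphur-dioxide contribution → 9.306 μm/a
  chloride contribution → 113.8 μm/a
  total first-year rate 123.2 μm/a
123 μm/a falls in (80, 200] for carbon steel → category C5

C5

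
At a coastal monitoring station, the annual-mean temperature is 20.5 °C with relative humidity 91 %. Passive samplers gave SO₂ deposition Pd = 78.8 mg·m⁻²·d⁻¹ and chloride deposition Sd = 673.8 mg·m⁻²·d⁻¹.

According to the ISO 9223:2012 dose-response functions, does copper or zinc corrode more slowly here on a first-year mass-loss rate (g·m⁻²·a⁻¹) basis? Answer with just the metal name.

copper

copper: f(T) = -0.080·(T−10) [T>10 °C] = -0.8400
  SO₂ term: 0.0053·78.8^0.26·exp(0.059·91-0.8400) = 1.529
  Cl⁻ term: 0.01025·673.8^0.27·exp(0.036·91+0.049·20.5) = 4.3
  sum: 1.529 + 4.3 → r_corr = 5.828 μm/a
  mass loss = 5.828 μm/a × 8.96 g/cm³ = 52.22 g·m⁻²·a⁻¹
zinc: T>10 °C ⇒ hinge -0.071·(20.5−10) = -0.7455
  Pd branch = 0.0129·Pd^0.44·e^(0.046·RH+f) = 2.749 μm/a
  Sd branch = 0.0175·Sd^0.57·e^(0.008·RH+0.085·T) = 8.477 μm/a
  r_corr = 2.749 + 8.477 = 11.23 μm/a
  mass loss = 11.23 μm/a × 7.14 g/cm³ = 80.15 g·m⁻²·a⁻¹
Ordering by g·m⁻²·a⁻¹: zinc (80.2) > copper (52.2)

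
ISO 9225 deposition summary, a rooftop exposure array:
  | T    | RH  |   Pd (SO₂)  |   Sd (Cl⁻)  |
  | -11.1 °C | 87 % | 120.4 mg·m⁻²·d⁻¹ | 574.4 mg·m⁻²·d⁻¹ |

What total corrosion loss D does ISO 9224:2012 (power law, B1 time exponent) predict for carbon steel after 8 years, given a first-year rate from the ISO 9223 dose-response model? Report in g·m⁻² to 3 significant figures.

carbon steel: f(T) = +0.150·(T−10) [T≤10 °C] = -3.1650
  SO₂ term: 1.77·120.4^0.52·exp(0.02·87-3.1650) = 5.141
  Sd branch = 0.102·Sd^0.62·e^(0.033·RH+0.04·T) = 59.34 μm/a
  r_corr = 5.141 + 59.34 = 64.48 μm/a
ISO 9224: D(t) = r_corr · t^b with b = 0.523 (carbon steel, B1)
  D(8) = 64.48 × 8^0.523 = 64.48 × 2.967 = 191.3 μm
  Mass loss = 191.3 μm × 7.85 g/cm³ = 1502 g·m⁻²

D(8) = 1.50e+03 g·m⁻²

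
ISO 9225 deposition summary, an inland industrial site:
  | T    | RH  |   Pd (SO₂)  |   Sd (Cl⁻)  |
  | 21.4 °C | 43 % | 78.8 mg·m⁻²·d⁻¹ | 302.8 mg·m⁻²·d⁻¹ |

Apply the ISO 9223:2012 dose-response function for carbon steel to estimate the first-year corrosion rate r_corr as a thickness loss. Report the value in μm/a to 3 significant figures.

r_corr = 56.2 μm/a

carbon steel: f(T) = -0.054·(T−10) [T>10 °C] = -0.6156
  sulphur-dioxide contribution → 21.89 μm/a
  chloride contribution → 34.27 μm/a
  total first-year rate 56.16 μm/a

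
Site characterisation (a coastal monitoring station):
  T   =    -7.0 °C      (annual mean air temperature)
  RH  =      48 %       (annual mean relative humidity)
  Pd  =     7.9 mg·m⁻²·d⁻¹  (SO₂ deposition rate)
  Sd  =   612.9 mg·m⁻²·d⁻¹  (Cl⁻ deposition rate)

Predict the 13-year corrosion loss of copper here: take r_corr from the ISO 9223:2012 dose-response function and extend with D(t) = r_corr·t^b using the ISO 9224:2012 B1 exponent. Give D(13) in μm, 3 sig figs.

D(13) = 1.38 μm

copper: temperature factor f = +0.126·(-17.0) = -2.1420
  sulphur-dioxide contribution → 0.01809 μm/a
  chloride contribution → 0.2316 μm/a
  ⇒ r_corr(copper) = 0.2497 μm/a
Long-term exponent b (ISO 9224 Table 2, B1) = 0.667
  D(13) = 0.2497 × 13^0.667 = 0.2497 × 5.534 = 1.382 μm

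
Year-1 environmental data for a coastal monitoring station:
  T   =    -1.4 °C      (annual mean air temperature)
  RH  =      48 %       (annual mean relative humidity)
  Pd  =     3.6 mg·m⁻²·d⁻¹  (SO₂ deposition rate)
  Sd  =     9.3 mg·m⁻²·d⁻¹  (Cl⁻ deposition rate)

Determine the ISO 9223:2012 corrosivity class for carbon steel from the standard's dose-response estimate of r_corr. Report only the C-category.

C2

carbon steel: f(T) = +0.150·(T−10) [T≤10 °C] = -1.7100
  Pd branch = 1.77·Pd^0.52·e^(0.02·RH+f) = 1.628 μm/a
  Sd branch = 0.102·Sd^0.62·e^(0.033·RH+0.04·T) = 1.874 μm/a
  sum: 1.628 + 1.874 → r_corr = 3.501 μm/a
ISO 9223 Table 2 (carbon steel): 1.3 < 3.5 ≤ 25 μm/a ⇒ C2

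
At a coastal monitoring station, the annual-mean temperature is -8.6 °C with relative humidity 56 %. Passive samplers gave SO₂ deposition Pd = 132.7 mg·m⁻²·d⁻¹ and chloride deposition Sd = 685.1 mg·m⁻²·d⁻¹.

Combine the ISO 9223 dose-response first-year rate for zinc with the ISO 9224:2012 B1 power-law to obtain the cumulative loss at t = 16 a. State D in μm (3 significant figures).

zinc: T≤10 °C ⇒ hinge +0.038·(-8.6−10) = -0.7068
  SO₂ term: 0.0129·132.7^0.44·exp(0.046·56-0.7068) = 0.7185
  Cl⁻ term: 0.0175·685.1^0.57·exp(0.008·56+0.085·-8.6) = 0.5451
  r_corr = 0.7185 + 0.5451 = 1.264 μm/a
Power-law: D(16) = r_corr · 16^0.813
  D(16) = 1.264 × 16^0.813 = 1.264 × 9.527 = 12.04 μm

D(16) = 12.0 μm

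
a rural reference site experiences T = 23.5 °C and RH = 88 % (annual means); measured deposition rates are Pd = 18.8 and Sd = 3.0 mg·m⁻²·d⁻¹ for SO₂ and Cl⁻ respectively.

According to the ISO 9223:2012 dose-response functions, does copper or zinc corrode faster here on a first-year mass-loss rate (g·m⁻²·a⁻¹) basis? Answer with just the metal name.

copper: f(T) = -0.080·(T−10) [T>10 °C] = -1.0800
  sulphur-dioxide contribution → 0.694 μm/a
  chloride contribution → 1.036 μm/a
  ⇒ r_corr(copper) = 1.73 μm/a
  mass loss = 1.73 μm/a × 8.96 g/cm³ = 15.5 g·m⁻²·a⁻¹
zinc: temperature factor f = -0.071·(13.5) = -0.9585
  sulphur-dioxide contribution → 1.03 μm/a
  chloride contribution → 0.4878 μm/a
  total first-year rate 1.518 μm/a
  mass loss = 1.518 μm/a × 7.14 g/cm³ = 10.84 g·m⁻²·a⁻¹
Ordering by g·m⁻²·a⁻¹: copper (15.5) > zinc (10.8)

copper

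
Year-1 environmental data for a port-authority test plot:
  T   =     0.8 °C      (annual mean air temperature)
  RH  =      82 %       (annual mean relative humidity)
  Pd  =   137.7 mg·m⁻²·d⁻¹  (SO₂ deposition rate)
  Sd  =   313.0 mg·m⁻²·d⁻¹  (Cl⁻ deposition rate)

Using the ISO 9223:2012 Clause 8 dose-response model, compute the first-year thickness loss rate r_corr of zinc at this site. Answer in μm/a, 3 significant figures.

r_corr = 4.41 μm/a

zinc: temperature factor f = +0.038·(-9.2) = -0.3496
  sulphur-dioxide contribution → 3.452 μm/a
  chloride contribution → 0.9548 μm/a
  ⇒ r_corr(zinc) = 4.407 μm/a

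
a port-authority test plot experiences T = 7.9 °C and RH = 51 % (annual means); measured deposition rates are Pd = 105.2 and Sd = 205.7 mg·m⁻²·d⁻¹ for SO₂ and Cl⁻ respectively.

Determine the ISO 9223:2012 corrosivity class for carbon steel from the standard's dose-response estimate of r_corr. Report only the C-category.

C4

carbon steel: f(T) = +0.150·(T−10) [T≤10 °C] = -0.3150
  sulphur-dioxide contribution → 40.33 μm/a
  chloride contribution → 20.46 μm/a
  ⇒ r_corr(carbon steel) = 60.79 μm/a
Category bounds: 50…80 μm/a bracket r_corr ⇒ C4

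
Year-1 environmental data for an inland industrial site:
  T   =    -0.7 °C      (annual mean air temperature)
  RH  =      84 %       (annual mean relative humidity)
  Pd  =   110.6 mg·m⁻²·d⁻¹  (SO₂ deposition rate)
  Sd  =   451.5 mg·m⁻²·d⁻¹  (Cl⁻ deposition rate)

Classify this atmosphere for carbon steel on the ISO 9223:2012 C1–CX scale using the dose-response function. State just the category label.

carbon steel: f(T) = +0.150·(T−10) [T≤10 °C] = -1.6050
  SO₂ term: 1.77·110.6^0.52·exp(0.02·84-1.6050) = 22.04
  Sd branch = 0.102·Sd^0.62·e^(0.033·RH+0.04·T) = 70.18 μm/a
  r_corr = 22.04 + 70.18 = 92.22 μm/a
92.2 μm/a falls in (80, 200] for carbon steel → category C5

C5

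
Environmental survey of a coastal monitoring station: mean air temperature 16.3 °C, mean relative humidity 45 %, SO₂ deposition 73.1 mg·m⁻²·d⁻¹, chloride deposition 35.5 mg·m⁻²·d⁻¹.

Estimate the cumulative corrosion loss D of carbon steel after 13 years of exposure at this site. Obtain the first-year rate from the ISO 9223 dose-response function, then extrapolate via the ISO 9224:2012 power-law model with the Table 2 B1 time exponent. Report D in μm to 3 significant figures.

D(13) = 141 μm

carbon steel: temperature factor f = -0.054·(6.3) = -0.3402
  SO₂ term: 1.77·73.1^0.52·exp(0.02·45-0.3402) = 28.86
  Sd branch = 0.102·Sd^0.62·e^(0.033·RH+0.04·T) = 7.904 μm/a
  sum: 28.86 + 7.904 → r_corr = 36.77 μm/a
Power-law: D(13) = r_corr · 13^0.523
  D(13) = 36.77 × 13^0.523 = 36.77 × 3.825 = 140.6 μm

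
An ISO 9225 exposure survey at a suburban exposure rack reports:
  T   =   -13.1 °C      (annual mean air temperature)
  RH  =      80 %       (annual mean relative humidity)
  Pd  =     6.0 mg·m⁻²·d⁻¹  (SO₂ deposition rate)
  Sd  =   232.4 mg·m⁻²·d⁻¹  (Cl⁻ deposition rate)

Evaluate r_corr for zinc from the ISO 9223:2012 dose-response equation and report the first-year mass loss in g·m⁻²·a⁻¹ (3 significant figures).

zinc: T≤10 °C ⇒ hinge +0.038·(-13.1−10) = -0.8778
  Pd branch = 0.0129·Pd^0.44·e^(0.046·RH+f) = 0.4677 μm/a
  Sd branch = 0.0175·Sd^0.57·e^(0.008·RH+0.085·T) = 0.2433 μm/a
  sum: 0.4677 + 0.2433 → r_corr = 0.711 μm/a
Convert to mass loss: 0.711 μm/a × 7.14 g/cm³ = 5.077 g·m⁻²·a⁻¹

r_corr = 5.08 g·m⁻²·a⁻¹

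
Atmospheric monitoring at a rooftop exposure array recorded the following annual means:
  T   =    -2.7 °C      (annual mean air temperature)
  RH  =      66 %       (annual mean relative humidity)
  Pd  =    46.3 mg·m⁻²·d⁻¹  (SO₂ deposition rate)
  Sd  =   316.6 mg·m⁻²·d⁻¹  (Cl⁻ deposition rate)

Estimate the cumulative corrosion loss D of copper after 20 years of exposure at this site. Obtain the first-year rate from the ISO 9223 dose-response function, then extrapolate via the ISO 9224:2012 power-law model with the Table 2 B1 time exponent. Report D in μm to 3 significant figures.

copper: T≤10 °C ⇒ hinge +0.126·(-2.7−10) = -1.6002
  Pd branch = 0.0053·Pd^0.26·e^(0.059·RH+f) = 0.1424 μm/a
  Cl⁻ term: 0.01025·316.6^0.27·exp(0.036·66+0.049·-2.7) = 0.4574
  sum: 0.1424 + 0.4574 → r_corr = 0.5998 μm/a
Long-term exponent b (ISO 9224 Table 2, B1) = 0.667
  D(20) = 0.5998 × 20^0.667 = 0.5998 × 7.375 = 4.424 μm

D(20) = 4.42 μm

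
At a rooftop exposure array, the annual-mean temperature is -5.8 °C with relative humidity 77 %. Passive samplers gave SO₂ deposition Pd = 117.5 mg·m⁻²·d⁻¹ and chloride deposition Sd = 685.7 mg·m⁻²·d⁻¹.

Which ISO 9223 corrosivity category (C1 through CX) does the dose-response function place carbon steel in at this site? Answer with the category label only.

carbon steel: f(T) = +0.150·(T−10) [T≤10 °C] = -2.3700
  Pd branch = 1.77·Pd^0.52·e^(0.02·RH+f) = 9.203 μm/a
  Sd branch = 0.102·Sd^0.62·e^(0.033·RH+0.04·T) = 58.86 μm/a
  r_corr = 9.203 + 58.86 = 68.06 μm/a
68.1 μm/a falls in (50, 80] for carbon steel → category C4

C4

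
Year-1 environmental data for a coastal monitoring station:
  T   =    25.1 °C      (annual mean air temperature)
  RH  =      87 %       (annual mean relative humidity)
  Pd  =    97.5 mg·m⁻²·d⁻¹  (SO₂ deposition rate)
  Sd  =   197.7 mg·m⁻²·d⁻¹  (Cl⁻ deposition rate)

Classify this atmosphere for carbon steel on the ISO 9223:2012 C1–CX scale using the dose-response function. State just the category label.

C5

carbon steel: temperature factor f = -0.054·(15.1) = -0.8154
  SO₂ term: 1.77·97.5^0.52·exp(0.02·87-0.8154) = 48.28
  Cl⁻ term: 0.102·197.7^0.62·exp(0.033·87+0.04·25.1) = 130.3
  r_corr = 48.28 + 130.3 = 178.6 μm/a
Category bounds: 80…200 μm/a bracket r_corr ⇒ C5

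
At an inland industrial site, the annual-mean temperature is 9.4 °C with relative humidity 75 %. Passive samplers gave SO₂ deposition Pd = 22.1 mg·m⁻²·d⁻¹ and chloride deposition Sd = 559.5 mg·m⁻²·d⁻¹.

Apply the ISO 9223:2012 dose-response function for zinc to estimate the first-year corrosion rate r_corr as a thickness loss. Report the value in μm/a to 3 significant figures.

r_corr = 4.16 μm/a

zinc: f(T) = +0.038·(T−10) [T≤10 °C] = -0.0228
  Pd branch = 0.0129·Pd^0.44·e^(0.046·RH+f) = 1.551 μm/a
  Cl⁻ term: 0.0175·559.5^0.57·exp(0.008·75+0.085·9.4) = 2.611
  sum: 1.551 + 2.611 → r_corr = 4.162 μm/a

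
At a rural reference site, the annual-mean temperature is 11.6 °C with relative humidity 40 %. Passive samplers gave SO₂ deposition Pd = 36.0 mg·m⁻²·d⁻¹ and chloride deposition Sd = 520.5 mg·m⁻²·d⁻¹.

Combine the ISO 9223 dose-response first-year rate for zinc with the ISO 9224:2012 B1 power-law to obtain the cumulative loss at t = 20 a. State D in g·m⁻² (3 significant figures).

D(20) = 215 g·m⁻²

zinc: T>10 °C ⇒ hinge -0.071·(11.6−10) = -0.1136
  SO₂ term: 0.0129·36.0^0.44·exp(0.046·40-0.1136) = 0.3509
  Cl⁻ term: 0.0175·520.5^0.57·exp(0.008·40+0.085·11.6) = 2.283
  sum: 0.3509 + 2.283 → r_corr = 2.634 μm/a
ISO 9224: D(t) = r_corr · t^b with b = 0.813 (zinc, B1)
  D(20) = 2.634 × 20^0.813 = 2.634 × 11.42 = 30.09 μm
  Mass loss = 30.09 μm × 7.14 g/cm³ = 214.8 g·m⁻²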